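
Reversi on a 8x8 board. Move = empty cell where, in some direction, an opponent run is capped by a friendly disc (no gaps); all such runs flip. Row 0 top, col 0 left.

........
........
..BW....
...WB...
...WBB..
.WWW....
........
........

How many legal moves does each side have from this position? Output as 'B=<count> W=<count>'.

-- B to move --
(1,2): flips 1 -> legal
(1,3): no bracket -> illegal
(1,4): no bracket -> illegal
(2,4): flips 1 -> legal
(3,2): flips 1 -> legal
(4,0): no bracket -> illegal
(4,1): no bracket -> illegal
(4,2): flips 1 -> legal
(5,0): no bracket -> illegal
(5,4): no bracket -> illegal
(6,0): no bracket -> illegal
(6,1): flips 2 -> legal
(6,2): flips 1 -> legal
(6,3): no bracket -> illegal
(6,4): no bracket -> illegal
B mobility = 6
-- W to move --
(1,1): flips 1 -> legal
(1,2): no bracket -> illegal
(1,3): no bracket -> illegal
(2,1): flips 1 -> legal
(2,4): no bracket -> illegal
(2,5): flips 1 -> legal
(3,1): no bracket -> illegal
(3,2): no bracket -> illegal
(3,5): flips 2 -> legal
(3,6): no bracket -> illegal
(4,6): flips 2 -> legal
(5,4): no bracket -> illegal
(5,5): flips 1 -> legal
(5,6): flips 2 -> legal
W mobility = 7

Answer: B=6 W=7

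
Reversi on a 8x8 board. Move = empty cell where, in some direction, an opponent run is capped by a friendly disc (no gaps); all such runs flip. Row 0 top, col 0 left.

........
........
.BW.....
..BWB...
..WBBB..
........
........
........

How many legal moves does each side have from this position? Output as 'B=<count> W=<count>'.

Answer: B=5 W=6

Derivation:
-- B to move --
(1,1): flips 2 -> legal
(1,2): flips 1 -> legal
(1,3): no bracket -> illegal
(2,3): flips 2 -> legal
(2,4): no bracket -> illegal
(3,1): no bracket -> illegal
(4,1): flips 1 -> legal
(5,1): no bracket -> illegal
(5,2): flips 1 -> legal
(5,3): no bracket -> illegal
B mobility = 5
-- W to move --
(1,0): no bracket -> illegal
(1,1): no bracket -> illegal
(1,2): no bracket -> illegal
(2,0): flips 1 -> legal
(2,3): no bracket -> illegal
(2,4): no bracket -> illegal
(2,5): no bracket -> illegal
(3,0): no bracket -> illegal
(3,1): flips 1 -> legal
(3,5): flips 1 -> legal
(3,6): no bracket -> illegal
(4,1): no bracket -> illegal
(4,6): flips 3 -> legal
(5,2): no bracket -> illegal
(5,3): flips 1 -> legal
(5,4): no bracket -> illegal
(5,5): flips 1 -> legal
(5,6): no bracket -> illegal
W mobility = 6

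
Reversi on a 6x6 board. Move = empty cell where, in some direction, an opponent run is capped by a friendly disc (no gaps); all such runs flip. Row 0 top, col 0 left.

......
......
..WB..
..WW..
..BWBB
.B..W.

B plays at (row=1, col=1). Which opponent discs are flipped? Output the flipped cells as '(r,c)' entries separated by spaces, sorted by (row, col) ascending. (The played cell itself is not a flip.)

Answer: (2,2) (3,3)

Derivation:
Dir NW: first cell '.' (not opp) -> no flip
Dir N: first cell '.' (not opp) -> no flip
Dir NE: first cell '.' (not opp) -> no flip
Dir W: first cell '.' (not opp) -> no flip
Dir E: first cell '.' (not opp) -> no flip
Dir SW: first cell '.' (not opp) -> no flip
Dir S: first cell '.' (not opp) -> no flip
Dir SE: opp run (2,2) (3,3) capped by B -> flip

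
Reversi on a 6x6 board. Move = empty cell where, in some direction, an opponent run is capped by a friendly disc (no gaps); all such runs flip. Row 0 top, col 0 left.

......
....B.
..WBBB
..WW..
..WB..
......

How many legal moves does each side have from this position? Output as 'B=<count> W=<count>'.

-- B to move --
(1,1): no bracket -> illegal
(1,2): no bracket -> illegal
(1,3): no bracket -> illegal
(2,1): flips 2 -> legal
(3,1): no bracket -> illegal
(3,4): no bracket -> illegal
(4,1): flips 2 -> legal
(4,4): no bracket -> illegal
(5,1): flips 2 -> legal
(5,2): no bracket -> illegal
(5,3): no bracket -> illegal
B mobility = 3
-- W to move --
(0,3): no bracket -> illegal
(0,4): no bracket -> illegal
(0,5): flips 2 -> legal
(1,2): no bracket -> illegal
(1,3): flips 1 -> legal
(1,5): flips 1 -> legal
(3,4): no bracket -> illegal
(3,5): no bracket -> illegal
(4,4): flips 1 -> legal
(5,2): no bracket -> illegal
(5,3): flips 1 -> legal
(5,4): flips 1 -> legal
W mobility = 6

Answer: B=3 W=6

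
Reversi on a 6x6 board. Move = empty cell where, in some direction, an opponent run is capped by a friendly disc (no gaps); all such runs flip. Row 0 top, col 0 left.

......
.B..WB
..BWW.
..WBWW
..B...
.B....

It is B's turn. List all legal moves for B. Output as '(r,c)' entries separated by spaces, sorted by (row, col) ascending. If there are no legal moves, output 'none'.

Answer: (1,3) (2,5) (3,1)

Derivation:
(0,3): no bracket -> illegal
(0,4): no bracket -> illegal
(0,5): no bracket -> illegal
(1,2): no bracket -> illegal
(1,3): flips 2 -> legal
(2,1): no bracket -> illegal
(2,5): flips 2 -> legal
(3,1): flips 1 -> legal
(4,1): no bracket -> illegal
(4,3): no bracket -> illegal
(4,4): no bracket -> illegal
(4,5): no bracket -> illegal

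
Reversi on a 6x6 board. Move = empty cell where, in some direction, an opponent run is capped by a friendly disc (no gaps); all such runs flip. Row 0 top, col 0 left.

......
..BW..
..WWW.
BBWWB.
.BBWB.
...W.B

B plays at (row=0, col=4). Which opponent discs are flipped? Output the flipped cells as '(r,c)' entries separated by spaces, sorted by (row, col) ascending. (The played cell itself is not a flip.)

Dir NW: edge -> no flip
Dir N: edge -> no flip
Dir NE: edge -> no flip
Dir W: first cell '.' (not opp) -> no flip
Dir E: first cell '.' (not opp) -> no flip
Dir SW: opp run (1,3) (2,2) capped by B -> flip
Dir S: first cell '.' (not opp) -> no flip
Dir SE: first cell '.' (not opp) -> no flip

Answer: (1,3) (2,2)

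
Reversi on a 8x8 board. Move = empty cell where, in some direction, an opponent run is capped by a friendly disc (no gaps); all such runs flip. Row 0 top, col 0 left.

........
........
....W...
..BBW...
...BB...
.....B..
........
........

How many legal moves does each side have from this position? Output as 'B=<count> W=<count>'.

-- B to move --
(1,3): no bracket -> illegal
(1,4): flips 2 -> legal
(1,5): flips 1 -> legal
(2,3): no bracket -> illegal
(2,5): flips 1 -> legal
(3,5): flips 1 -> legal
(4,5): no bracket -> illegal
B mobility = 4
-- W to move --
(2,1): no bracket -> illegal
(2,2): no bracket -> illegal
(2,3): no bracket -> illegal
(3,1): flips 2 -> legal
(3,5): no bracket -> illegal
(4,1): no bracket -> illegal
(4,2): flips 1 -> legal
(4,5): no bracket -> illegal
(4,6): no bracket -> illegal
(5,2): flips 1 -> legal
(5,3): no bracket -> illegal
(5,4): flips 1 -> legal
(5,6): no bracket -> illegal
(6,4): no bracket -> illegal
(6,5): no bracket -> illegal
(6,6): no bracket -> illegal
W mobility = 4

Answer: B=4 W=4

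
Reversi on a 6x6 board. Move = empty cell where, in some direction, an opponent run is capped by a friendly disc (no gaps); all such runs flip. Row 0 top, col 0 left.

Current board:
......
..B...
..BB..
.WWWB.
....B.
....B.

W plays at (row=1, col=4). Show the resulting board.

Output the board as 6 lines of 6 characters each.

Place W at (1,4); scan 8 dirs for brackets.
Dir NW: first cell '.' (not opp) -> no flip
Dir N: first cell '.' (not opp) -> no flip
Dir NE: first cell '.' (not opp) -> no flip
Dir W: first cell '.' (not opp) -> no flip
Dir E: first cell '.' (not opp) -> no flip
Dir SW: opp run (2,3) capped by W -> flip
Dir S: first cell '.' (not opp) -> no flip
Dir SE: first cell '.' (not opp) -> no flip
All flips: (2,3)

Answer: ......
..B.W.
..BW..
.WWWB.
....B.
....B.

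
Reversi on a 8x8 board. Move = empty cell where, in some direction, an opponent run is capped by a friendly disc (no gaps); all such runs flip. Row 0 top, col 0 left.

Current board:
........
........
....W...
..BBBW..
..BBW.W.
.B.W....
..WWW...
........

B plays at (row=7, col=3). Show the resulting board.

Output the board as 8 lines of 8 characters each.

Place B at (7,3); scan 8 dirs for brackets.
Dir NW: opp run (6,2) capped by B -> flip
Dir N: opp run (6,3) (5,3) capped by B -> flip
Dir NE: opp run (6,4), next='.' -> no flip
Dir W: first cell '.' (not opp) -> no flip
Dir E: first cell '.' (not opp) -> no flip
Dir SW: edge -> no flip
Dir S: edge -> no flip
Dir SE: edge -> no flip
All flips: (5,3) (6,2) (6,3)

Answer: ........
........
....W...
..BBBW..
..BBW.W.
.B.B....
..BBW...
...B....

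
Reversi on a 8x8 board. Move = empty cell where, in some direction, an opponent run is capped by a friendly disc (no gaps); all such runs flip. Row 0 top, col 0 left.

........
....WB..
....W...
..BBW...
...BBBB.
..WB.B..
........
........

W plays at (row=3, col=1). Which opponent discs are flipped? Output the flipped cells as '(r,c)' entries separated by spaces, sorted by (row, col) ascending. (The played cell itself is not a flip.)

Answer: (3,2) (3,3)

Derivation:
Dir NW: first cell '.' (not opp) -> no flip
Dir N: first cell '.' (not opp) -> no flip
Dir NE: first cell '.' (not opp) -> no flip
Dir W: first cell '.' (not opp) -> no flip
Dir E: opp run (3,2) (3,3) capped by W -> flip
Dir SW: first cell '.' (not opp) -> no flip
Dir S: first cell '.' (not opp) -> no flip
Dir SE: first cell '.' (not opp) -> no flip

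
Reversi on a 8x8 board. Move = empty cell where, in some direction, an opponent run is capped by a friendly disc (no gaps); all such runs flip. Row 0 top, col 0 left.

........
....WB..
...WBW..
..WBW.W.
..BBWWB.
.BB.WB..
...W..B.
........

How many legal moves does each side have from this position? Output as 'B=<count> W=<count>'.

-- B to move --
(0,3): no bracket -> illegal
(0,4): flips 1 -> legal
(0,5): no bracket -> illegal
(1,2): no bracket -> illegal
(1,3): flips 2 -> legal
(1,6): flips 2 -> legal
(2,1): flips 1 -> legal
(2,2): flips 2 -> legal
(2,6): flips 2 -> legal
(2,7): no bracket -> illegal
(3,1): flips 1 -> legal
(3,5): flips 3 -> legal
(3,7): no bracket -> illegal
(4,1): no bracket -> illegal
(4,7): no bracket -> illegal
(5,3): flips 1 -> legal
(5,6): no bracket -> illegal
(6,2): no bracket -> illegal
(6,4): flips 3 -> legal
(6,5): flips 1 -> legal
(7,2): no bracket -> illegal
(7,3): no bracket -> illegal
(7,4): flips 1 -> legal
B mobility = 12
-- W to move --
(0,4): no bracket -> illegal
(0,5): flips 1 -> legal
(0,6): no bracket -> illegal
(1,3): no bracket -> illegal
(1,6): flips 1 -> legal
(2,2): flips 1 -> legal
(2,6): no bracket -> illegal
(3,1): no bracket -> illegal
(3,5): no bracket -> illegal
(3,7): no bracket -> illegal
(4,0): no bracket -> illegal
(4,1): flips 3 -> legal
(4,7): flips 1 -> legal
(5,0): no bracket -> illegal
(5,3): flips 2 -> legal
(5,6): flips 2 -> legal
(5,7): no bracket -> illegal
(6,0): no bracket -> illegal
(6,1): flips 2 -> legal
(6,2): flips 2 -> legal
(6,4): no bracket -> illegal
(6,5): flips 1 -> legal
(6,7): no bracket -> illegal
(7,5): no bracket -> illegal
(7,6): no bracket -> illegal
(7,7): flips 2 -> legal
W mobility = 11

Answer: B=12 W=11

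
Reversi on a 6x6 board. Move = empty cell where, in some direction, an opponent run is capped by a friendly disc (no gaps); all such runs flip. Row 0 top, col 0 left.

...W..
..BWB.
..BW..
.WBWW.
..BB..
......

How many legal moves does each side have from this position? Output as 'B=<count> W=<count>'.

-- B to move --
(0,2): no bracket -> illegal
(0,4): flips 1 -> legal
(2,0): flips 1 -> legal
(2,1): no bracket -> illegal
(2,4): flips 2 -> legal
(2,5): flips 1 -> legal
(3,0): flips 1 -> legal
(3,5): flips 2 -> legal
(4,0): flips 1 -> legal
(4,1): no bracket -> illegal
(4,4): flips 1 -> legal
(4,5): flips 2 -> legal
B mobility = 9
-- W to move --
(0,1): flips 1 -> legal
(0,2): no bracket -> illegal
(0,4): no bracket -> illegal
(0,5): flips 1 -> legal
(1,1): flips 2 -> legal
(1,5): flips 1 -> legal
(2,1): flips 2 -> legal
(2,4): no bracket -> illegal
(2,5): flips 1 -> legal
(4,1): flips 1 -> legal
(4,4): no bracket -> illegal
(5,1): flips 1 -> legal
(5,2): flips 1 -> legal
(5,3): flips 2 -> legal
(5,4): no bracket -> illegal
W mobility = 10

Answer: B=9 W=10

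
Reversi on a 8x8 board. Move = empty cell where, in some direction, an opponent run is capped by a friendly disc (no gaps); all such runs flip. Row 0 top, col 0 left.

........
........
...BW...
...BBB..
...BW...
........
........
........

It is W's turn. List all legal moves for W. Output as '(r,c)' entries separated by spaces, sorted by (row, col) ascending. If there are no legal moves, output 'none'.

(1,2): no bracket -> illegal
(1,3): no bracket -> illegal
(1,4): no bracket -> illegal
(2,2): flips 2 -> legal
(2,5): no bracket -> illegal
(2,6): flips 1 -> legal
(3,2): no bracket -> illegal
(3,6): no bracket -> illegal
(4,2): flips 2 -> legal
(4,5): no bracket -> illegal
(4,6): flips 1 -> legal
(5,2): no bracket -> illegal
(5,3): no bracket -> illegal
(5,4): no bracket -> illegal

Answer: (2,2) (2,6) (4,2) (4,6)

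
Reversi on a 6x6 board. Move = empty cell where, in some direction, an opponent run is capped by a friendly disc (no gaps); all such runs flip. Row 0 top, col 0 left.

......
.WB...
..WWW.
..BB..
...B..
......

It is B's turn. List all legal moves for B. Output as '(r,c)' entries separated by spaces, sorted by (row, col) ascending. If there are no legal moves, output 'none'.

Answer: (0,0) (1,0) (1,3) (1,4) (1,5) (3,4)

Derivation:
(0,0): flips 2 -> legal
(0,1): no bracket -> illegal
(0,2): no bracket -> illegal
(1,0): flips 1 -> legal
(1,3): flips 1 -> legal
(1,4): flips 1 -> legal
(1,5): flips 1 -> legal
(2,0): no bracket -> illegal
(2,1): no bracket -> illegal
(2,5): no bracket -> illegal
(3,1): no bracket -> illegal
(3,4): flips 1 -> legal
(3,5): no bracket -> illegal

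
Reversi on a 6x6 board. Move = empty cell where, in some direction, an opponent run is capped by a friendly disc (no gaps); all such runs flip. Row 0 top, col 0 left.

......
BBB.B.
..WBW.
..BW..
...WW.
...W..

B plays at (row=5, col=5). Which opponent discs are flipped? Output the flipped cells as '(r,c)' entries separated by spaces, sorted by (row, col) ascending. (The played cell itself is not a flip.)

Dir NW: opp run (4,4) (3,3) (2,2) capped by B -> flip
Dir N: first cell '.' (not opp) -> no flip
Dir NE: edge -> no flip
Dir W: first cell '.' (not opp) -> no flip
Dir E: edge -> no flip
Dir SW: edge -> no flip
Dir S: edge -> no flip
Dir SE: edge -> no flip

Answer: (2,2) (3,3) (4,4)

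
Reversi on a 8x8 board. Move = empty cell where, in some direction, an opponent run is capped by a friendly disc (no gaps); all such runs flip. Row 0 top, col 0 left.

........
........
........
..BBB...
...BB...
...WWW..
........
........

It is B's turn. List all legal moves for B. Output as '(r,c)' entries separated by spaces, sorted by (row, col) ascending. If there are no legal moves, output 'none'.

(4,2): no bracket -> illegal
(4,5): no bracket -> illegal
(4,6): no bracket -> illegal
(5,2): no bracket -> illegal
(5,6): no bracket -> illegal
(6,2): flips 1 -> legal
(6,3): flips 1 -> legal
(6,4): flips 1 -> legal
(6,5): flips 1 -> legal
(6,6): flips 1 -> legal

Answer: (6,2) (6,3) (6,4) (6,5) (6,6)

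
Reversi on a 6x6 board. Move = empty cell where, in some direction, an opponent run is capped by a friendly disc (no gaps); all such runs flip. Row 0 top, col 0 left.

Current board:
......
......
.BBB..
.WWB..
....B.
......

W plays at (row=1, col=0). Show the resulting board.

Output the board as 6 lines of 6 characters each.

Place W at (1,0); scan 8 dirs for brackets.
Dir NW: edge -> no flip
Dir N: first cell '.' (not opp) -> no flip
Dir NE: first cell '.' (not opp) -> no flip
Dir W: edge -> no flip
Dir E: first cell '.' (not opp) -> no flip
Dir SW: edge -> no flip
Dir S: first cell '.' (not opp) -> no flip
Dir SE: opp run (2,1) capped by W -> flip
All flips: (2,1)

Answer: ......
W.....
.WBB..
.WWB..
....B.
......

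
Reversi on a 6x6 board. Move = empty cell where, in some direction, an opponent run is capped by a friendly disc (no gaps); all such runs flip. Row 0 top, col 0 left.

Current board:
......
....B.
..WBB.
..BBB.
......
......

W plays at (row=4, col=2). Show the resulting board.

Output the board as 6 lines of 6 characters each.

Place W at (4,2); scan 8 dirs for brackets.
Dir NW: first cell '.' (not opp) -> no flip
Dir N: opp run (3,2) capped by W -> flip
Dir NE: opp run (3,3) (2,4), next='.' -> no flip
Dir W: first cell '.' (not opp) -> no flip
Dir E: first cell '.' (not opp) -> no flip
Dir SW: first cell '.' (not opp) -> no flip
Dir S: first cell '.' (not opp) -> no flip
Dir SE: first cell '.' (not opp) -> no flip
All flips: (3,2)

Answer: ......
....B.
..WBB.
..WBB.
..W...
......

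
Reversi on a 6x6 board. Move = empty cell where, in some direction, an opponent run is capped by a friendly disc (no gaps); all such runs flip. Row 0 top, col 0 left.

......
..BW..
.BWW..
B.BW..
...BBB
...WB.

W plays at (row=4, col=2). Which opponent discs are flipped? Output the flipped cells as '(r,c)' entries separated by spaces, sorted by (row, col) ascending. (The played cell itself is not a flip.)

Answer: (3,2)

Derivation:
Dir NW: first cell '.' (not opp) -> no flip
Dir N: opp run (3,2) capped by W -> flip
Dir NE: first cell 'W' (not opp) -> no flip
Dir W: first cell '.' (not opp) -> no flip
Dir E: opp run (4,3) (4,4) (4,5), next=edge -> no flip
Dir SW: first cell '.' (not opp) -> no flip
Dir S: first cell '.' (not opp) -> no flip
Dir SE: first cell 'W' (not opp) -> no flip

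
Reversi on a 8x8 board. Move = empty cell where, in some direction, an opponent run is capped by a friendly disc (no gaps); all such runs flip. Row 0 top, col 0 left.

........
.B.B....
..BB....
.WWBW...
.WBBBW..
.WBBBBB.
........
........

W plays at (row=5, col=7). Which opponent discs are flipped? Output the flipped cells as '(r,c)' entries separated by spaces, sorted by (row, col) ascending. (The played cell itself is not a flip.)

Dir NW: first cell '.' (not opp) -> no flip
Dir N: first cell '.' (not opp) -> no flip
Dir NE: edge -> no flip
Dir W: opp run (5,6) (5,5) (5,4) (5,3) (5,2) capped by W -> flip
Dir E: edge -> no flip
Dir SW: first cell '.' (not opp) -> no flip
Dir S: first cell '.' (not opp) -> no flip
Dir SE: edge -> no flip

Answer: (5,2) (5,3) (5,4) (5,5) (5,6)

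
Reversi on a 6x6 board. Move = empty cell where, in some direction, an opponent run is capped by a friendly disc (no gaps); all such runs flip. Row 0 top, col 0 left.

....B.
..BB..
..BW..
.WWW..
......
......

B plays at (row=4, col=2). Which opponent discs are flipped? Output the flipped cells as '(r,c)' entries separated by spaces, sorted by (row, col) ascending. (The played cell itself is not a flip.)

Dir NW: opp run (3,1), next='.' -> no flip
Dir N: opp run (3,2) capped by B -> flip
Dir NE: opp run (3,3), next='.' -> no flip
Dir W: first cell '.' (not opp) -> no flip
Dir E: first cell '.' (not opp) -> no flip
Dir SW: first cell '.' (not opp) -> no flip
Dir S: first cell '.' (not opp) -> no flip
Dir SE: first cell '.' (not opp) -> no flip

Answer: (3,2)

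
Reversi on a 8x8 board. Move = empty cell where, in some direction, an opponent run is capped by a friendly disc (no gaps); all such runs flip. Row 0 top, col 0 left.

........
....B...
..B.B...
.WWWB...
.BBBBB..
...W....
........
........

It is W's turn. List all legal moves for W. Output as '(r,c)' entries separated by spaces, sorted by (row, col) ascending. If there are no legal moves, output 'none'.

(0,3): no bracket -> illegal
(0,4): no bracket -> illegal
(0,5): no bracket -> illegal
(1,1): flips 1 -> legal
(1,2): flips 1 -> legal
(1,3): flips 1 -> legal
(1,5): flips 1 -> legal
(2,1): no bracket -> illegal
(2,3): no bracket -> illegal
(2,5): no bracket -> illegal
(3,0): no bracket -> illegal
(3,5): flips 2 -> legal
(3,6): no bracket -> illegal
(4,0): no bracket -> illegal
(4,6): no bracket -> illegal
(5,0): flips 1 -> legal
(5,1): flips 2 -> legal
(5,2): flips 1 -> legal
(5,4): flips 1 -> legal
(5,5): flips 1 -> legal
(5,6): no bracket -> illegal

Answer: (1,1) (1,2) (1,3) (1,5) (3,5) (5,0) (5,1) (5,2) (5,4) (5,5)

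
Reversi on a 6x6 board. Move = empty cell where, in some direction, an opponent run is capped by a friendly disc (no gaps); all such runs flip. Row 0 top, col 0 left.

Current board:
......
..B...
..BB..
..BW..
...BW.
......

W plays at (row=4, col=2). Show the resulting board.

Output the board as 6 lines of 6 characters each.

Answer: ......
..B...
..BB..
..BW..
..WWW.
......

Derivation:
Place W at (4,2); scan 8 dirs for brackets.
Dir NW: first cell '.' (not opp) -> no flip
Dir N: opp run (3,2) (2,2) (1,2), next='.' -> no flip
Dir NE: first cell 'W' (not opp) -> no flip
Dir W: first cell '.' (not opp) -> no flip
Dir E: opp run (4,3) capped by W -> flip
Dir SW: first cell '.' (not opp) -> no flip
Dir S: first cell '.' (not opp) -> no flip
Dir SE: first cell '.' (not opp) -> no flip
All flips: (4,3)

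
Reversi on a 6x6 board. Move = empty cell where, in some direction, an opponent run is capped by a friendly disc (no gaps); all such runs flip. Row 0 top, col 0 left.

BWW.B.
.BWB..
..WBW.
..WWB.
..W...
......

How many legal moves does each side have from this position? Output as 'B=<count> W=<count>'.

-- B to move --
(0,3): flips 2 -> legal
(1,0): no bracket -> illegal
(1,4): flips 1 -> legal
(1,5): no bracket -> illegal
(2,1): flips 1 -> legal
(2,5): flips 1 -> legal
(3,1): flips 3 -> legal
(3,5): flips 1 -> legal
(4,1): flips 1 -> legal
(4,3): flips 1 -> legal
(4,4): flips 2 -> legal
(5,1): no bracket -> illegal
(5,2): no bracket -> illegal
(5,3): no bracket -> illegal
B mobility = 9
-- W to move --
(0,3): flips 2 -> legal
(0,5): no bracket -> illegal
(1,0): flips 1 -> legal
(1,4): flips 2 -> legal
(1,5): no bracket -> illegal
(2,0): flips 1 -> legal
(2,1): flips 1 -> legal
(2,5): no bracket -> illegal
(3,5): flips 1 -> legal
(4,3): no bracket -> illegal
(4,4): flips 1 -> legal
(4,5): flips 2 -> legal
W mobility = 8

Answer: B=9 W=8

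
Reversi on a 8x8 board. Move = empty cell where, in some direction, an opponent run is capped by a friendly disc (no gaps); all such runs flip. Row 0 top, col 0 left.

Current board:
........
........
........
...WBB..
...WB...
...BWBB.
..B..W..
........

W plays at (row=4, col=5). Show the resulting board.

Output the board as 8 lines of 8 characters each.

Answer: ........
........
........
...WBB..
...WWW..
...BWWB.
..B..W..
........

Derivation:
Place W at (4,5); scan 8 dirs for brackets.
Dir NW: opp run (3,4), next='.' -> no flip
Dir N: opp run (3,5), next='.' -> no flip
Dir NE: first cell '.' (not opp) -> no flip
Dir W: opp run (4,4) capped by W -> flip
Dir E: first cell '.' (not opp) -> no flip
Dir SW: first cell 'W' (not opp) -> no flip
Dir S: opp run (5,5) capped by W -> flip
Dir SE: opp run (5,6), next='.' -> no flip
All flips: (4,4) (5,5)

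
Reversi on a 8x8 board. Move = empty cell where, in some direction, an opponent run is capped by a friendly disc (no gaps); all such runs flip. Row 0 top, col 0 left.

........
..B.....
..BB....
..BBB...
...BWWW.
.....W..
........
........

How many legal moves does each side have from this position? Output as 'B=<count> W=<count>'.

Answer: B=4 W=4

Derivation:
-- B to move --
(3,5): no bracket -> illegal
(3,6): no bracket -> illegal
(3,7): no bracket -> illegal
(4,7): flips 3 -> legal
(5,3): no bracket -> illegal
(5,4): flips 1 -> legal
(5,6): flips 1 -> legal
(5,7): no bracket -> illegal
(6,4): no bracket -> illegal
(6,5): no bracket -> illegal
(6,6): flips 2 -> legal
B mobility = 4
-- W to move --
(0,1): flips 3 -> legal
(0,2): no bracket -> illegal
(0,3): no bracket -> illegal
(1,1): flips 2 -> legal
(1,3): no bracket -> illegal
(1,4): no bracket -> illegal
(2,1): no bracket -> illegal
(2,4): flips 1 -> legal
(2,5): no bracket -> illegal
(3,1): no bracket -> illegal
(3,5): no bracket -> illegal
(4,1): no bracket -> illegal
(4,2): flips 1 -> legal
(5,2): no bracket -> illegal
(5,3): no bracket -> illegal
(5,4): no bracket -> illegal
W mobility = 4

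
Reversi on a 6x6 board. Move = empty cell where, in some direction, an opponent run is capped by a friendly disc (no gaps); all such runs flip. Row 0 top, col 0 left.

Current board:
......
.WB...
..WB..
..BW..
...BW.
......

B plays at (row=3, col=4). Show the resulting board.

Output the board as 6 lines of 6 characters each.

Place B at (3,4); scan 8 dirs for brackets.
Dir NW: first cell 'B' (not opp) -> no flip
Dir N: first cell '.' (not opp) -> no flip
Dir NE: first cell '.' (not opp) -> no flip
Dir W: opp run (3,3) capped by B -> flip
Dir E: first cell '.' (not opp) -> no flip
Dir SW: first cell 'B' (not opp) -> no flip
Dir S: opp run (4,4), next='.' -> no flip
Dir SE: first cell '.' (not opp) -> no flip
All flips: (3,3)

Answer: ......
.WB...
..WB..
..BBB.
...BW.
......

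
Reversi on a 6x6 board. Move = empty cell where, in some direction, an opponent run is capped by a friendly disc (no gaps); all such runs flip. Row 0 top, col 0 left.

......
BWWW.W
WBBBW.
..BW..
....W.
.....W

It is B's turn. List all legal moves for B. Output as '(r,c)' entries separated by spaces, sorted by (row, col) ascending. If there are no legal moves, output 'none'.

(0,0): flips 1 -> legal
(0,1): flips 2 -> legal
(0,2): flips 1 -> legal
(0,3): flips 2 -> legal
(0,4): flips 1 -> legal
(0,5): no bracket -> illegal
(1,4): flips 3 -> legal
(2,5): flips 1 -> legal
(3,0): flips 1 -> legal
(3,1): no bracket -> illegal
(3,4): flips 1 -> legal
(3,5): no bracket -> illegal
(4,2): no bracket -> illegal
(4,3): flips 1 -> legal
(4,5): no bracket -> illegal
(5,3): no bracket -> illegal
(5,4): no bracket -> illegal

Answer: (0,0) (0,1) (0,2) (0,3) (0,4) (1,4) (2,5) (3,0) (3,4) (4,3)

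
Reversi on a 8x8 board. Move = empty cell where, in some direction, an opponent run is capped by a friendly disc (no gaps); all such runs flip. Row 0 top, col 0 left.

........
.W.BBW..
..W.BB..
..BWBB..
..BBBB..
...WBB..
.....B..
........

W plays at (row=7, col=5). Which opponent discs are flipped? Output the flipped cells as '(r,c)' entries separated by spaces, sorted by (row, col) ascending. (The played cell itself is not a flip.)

Answer: (2,5) (3,5) (4,5) (5,5) (6,5)

Derivation:
Dir NW: first cell '.' (not opp) -> no flip
Dir N: opp run (6,5) (5,5) (4,5) (3,5) (2,5) capped by W -> flip
Dir NE: first cell '.' (not opp) -> no flip
Dir W: first cell '.' (not opp) -> no flip
Dir E: first cell '.' (not opp) -> no flip
Dir SW: edge -> no flip
Dir S: edge -> no flip
Dir SE: edge -> no flip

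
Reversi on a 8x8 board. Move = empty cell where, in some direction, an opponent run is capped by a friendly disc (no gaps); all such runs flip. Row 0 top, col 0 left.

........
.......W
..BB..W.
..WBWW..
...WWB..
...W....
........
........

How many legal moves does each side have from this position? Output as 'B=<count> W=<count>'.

Answer: B=7 W=7

Derivation:
-- B to move --
(0,6): no bracket -> illegal
(0,7): no bracket -> illegal
(1,5): no bracket -> illegal
(1,6): no bracket -> illegal
(2,1): no bracket -> illegal
(2,4): no bracket -> illegal
(2,5): flips 1 -> legal
(2,7): no bracket -> illegal
(3,1): flips 1 -> legal
(3,6): flips 2 -> legal
(3,7): no bracket -> illegal
(4,1): flips 1 -> legal
(4,2): flips 3 -> legal
(4,6): no bracket -> illegal
(5,2): no bracket -> illegal
(5,4): no bracket -> illegal
(5,5): flips 1 -> legal
(6,2): no bracket -> illegal
(6,3): flips 2 -> legal
(6,4): no bracket -> illegal
B mobility = 7
-- W to move --
(1,1): flips 2 -> legal
(1,2): flips 2 -> legal
(1,3): flips 2 -> legal
(1,4): flips 1 -> legal
(2,1): no bracket -> illegal
(2,4): no bracket -> illegal
(3,1): no bracket -> illegal
(3,6): no bracket -> illegal
(4,2): no bracket -> illegal
(4,6): flips 1 -> legal
(5,4): no bracket -> illegal
(5,5): flips 1 -> legal
(5,6): flips 1 -> legal
W mobility = 7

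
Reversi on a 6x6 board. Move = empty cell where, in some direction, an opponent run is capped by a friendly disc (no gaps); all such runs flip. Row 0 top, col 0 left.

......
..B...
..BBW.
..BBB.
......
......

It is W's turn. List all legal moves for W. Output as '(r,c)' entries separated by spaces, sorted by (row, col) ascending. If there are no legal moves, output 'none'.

(0,1): no bracket -> illegal
(0,2): no bracket -> illegal
(0,3): no bracket -> illegal
(1,1): no bracket -> illegal
(1,3): no bracket -> illegal
(1,4): no bracket -> illegal
(2,1): flips 2 -> legal
(2,5): no bracket -> illegal
(3,1): no bracket -> illegal
(3,5): no bracket -> illegal
(4,1): no bracket -> illegal
(4,2): flips 1 -> legal
(4,3): no bracket -> illegal
(4,4): flips 1 -> legal
(4,5): no bracket -> illegal

Answer: (2,1) (4,2) (4,4)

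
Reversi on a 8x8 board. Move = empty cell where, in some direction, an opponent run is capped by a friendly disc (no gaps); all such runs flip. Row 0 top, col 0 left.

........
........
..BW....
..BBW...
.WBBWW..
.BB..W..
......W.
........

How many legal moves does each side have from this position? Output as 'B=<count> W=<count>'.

-- B to move --
(1,2): no bracket -> illegal
(1,3): flips 1 -> legal
(1,4): flips 1 -> legal
(2,4): flips 1 -> legal
(2,5): flips 1 -> legal
(3,0): flips 1 -> legal
(3,1): flips 1 -> legal
(3,5): flips 1 -> legal
(3,6): no bracket -> illegal
(4,0): flips 1 -> legal
(4,6): flips 2 -> legal
(5,0): flips 1 -> legal
(5,3): no bracket -> illegal
(5,4): no bracket -> illegal
(5,6): no bracket -> illegal
(5,7): no bracket -> illegal
(6,4): no bracket -> illegal
(6,5): no bracket -> illegal
(6,7): no bracket -> illegal
(7,5): no bracket -> illegal
(7,6): no bracket -> illegal
(7,7): flips 3 -> legal
B mobility = 11
-- W to move --
(1,1): flips 2 -> legal
(1,2): no bracket -> illegal
(1,3): no bracket -> illegal
(2,1): flips 1 -> legal
(2,4): no bracket -> illegal
(3,1): flips 2 -> legal
(4,0): no bracket -> illegal
(5,0): no bracket -> illegal
(5,3): flips 2 -> legal
(5,4): no bracket -> illegal
(6,0): no bracket -> illegal
(6,1): flips 3 -> legal
(6,2): no bracket -> illegal
(6,3): flips 1 -> legal
W mobility = 6

Answer: B=11 W=6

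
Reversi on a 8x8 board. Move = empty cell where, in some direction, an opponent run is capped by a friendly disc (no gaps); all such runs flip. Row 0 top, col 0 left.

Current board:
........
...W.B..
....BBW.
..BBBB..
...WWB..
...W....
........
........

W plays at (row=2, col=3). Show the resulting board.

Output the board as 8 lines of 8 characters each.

Answer: ........
...W.B..
...WWWW.
..BWBB..
...WWB..
...W....
........
........

Derivation:
Place W at (2,3); scan 8 dirs for brackets.
Dir NW: first cell '.' (not opp) -> no flip
Dir N: first cell 'W' (not opp) -> no flip
Dir NE: first cell '.' (not opp) -> no flip
Dir W: first cell '.' (not opp) -> no flip
Dir E: opp run (2,4) (2,5) capped by W -> flip
Dir SW: opp run (3,2), next='.' -> no flip
Dir S: opp run (3,3) capped by W -> flip
Dir SE: opp run (3,4) (4,5), next='.' -> no flip
All flips: (2,4) (2,5) (3,3)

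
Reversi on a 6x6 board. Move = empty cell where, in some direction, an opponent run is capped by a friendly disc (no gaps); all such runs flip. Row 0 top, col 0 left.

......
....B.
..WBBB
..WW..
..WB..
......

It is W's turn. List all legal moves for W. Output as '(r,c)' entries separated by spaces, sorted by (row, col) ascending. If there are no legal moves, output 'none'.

(0,3): no bracket -> illegal
(0,4): no bracket -> illegal
(0,5): flips 2 -> legal
(1,2): no bracket -> illegal
(1,3): flips 1 -> legal
(1,5): flips 1 -> legal
(3,4): no bracket -> illegal
(3,5): no bracket -> illegal
(4,4): flips 1 -> legal
(5,2): no bracket -> illegal
(5,3): flips 1 -> legal
(5,4): flips 1 -> legal

Answer: (0,5) (1,3) (1,5) (4,4) (5,3) (5,4)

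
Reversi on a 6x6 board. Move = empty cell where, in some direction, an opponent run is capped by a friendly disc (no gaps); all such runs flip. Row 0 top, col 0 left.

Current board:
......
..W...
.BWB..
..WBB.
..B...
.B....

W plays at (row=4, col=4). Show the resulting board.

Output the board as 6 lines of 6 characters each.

Answer: ......
..W...
.BWB..
..WWB.
..B.W.
.B....

Derivation:
Place W at (4,4); scan 8 dirs for brackets.
Dir NW: opp run (3,3) capped by W -> flip
Dir N: opp run (3,4), next='.' -> no flip
Dir NE: first cell '.' (not opp) -> no flip
Dir W: first cell '.' (not opp) -> no flip
Dir E: first cell '.' (not opp) -> no flip
Dir SW: first cell '.' (not opp) -> no flip
Dir S: first cell '.' (not opp) -> no flip
Dir SE: first cell '.' (not opp) -> no flip
All flips: (3,3)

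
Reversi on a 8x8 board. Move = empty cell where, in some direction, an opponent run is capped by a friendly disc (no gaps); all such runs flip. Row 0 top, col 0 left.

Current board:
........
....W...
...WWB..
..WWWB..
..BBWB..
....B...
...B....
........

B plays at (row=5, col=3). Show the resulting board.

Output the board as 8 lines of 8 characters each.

Answer: ........
....W...
...WWB..
..WWWB..
..BBBB..
...BB...
...B....
........

Derivation:
Place B at (5,3); scan 8 dirs for brackets.
Dir NW: first cell 'B' (not opp) -> no flip
Dir N: first cell 'B' (not opp) -> no flip
Dir NE: opp run (4,4) capped by B -> flip
Dir W: first cell '.' (not opp) -> no flip
Dir E: first cell 'B' (not opp) -> no flip
Dir SW: first cell '.' (not opp) -> no flip
Dir S: first cell 'B' (not opp) -> no flip
Dir SE: first cell '.' (not opp) -> no flip
All flips: (4,4)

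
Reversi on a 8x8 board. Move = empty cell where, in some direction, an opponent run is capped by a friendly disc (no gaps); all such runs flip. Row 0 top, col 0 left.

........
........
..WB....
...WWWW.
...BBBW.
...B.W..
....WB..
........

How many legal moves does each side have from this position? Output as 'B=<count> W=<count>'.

-- B to move --
(1,1): flips 2 -> legal
(1,2): no bracket -> illegal
(1,3): no bracket -> illegal
(2,1): flips 1 -> legal
(2,4): flips 1 -> legal
(2,5): flips 2 -> legal
(2,6): flips 1 -> legal
(2,7): flips 1 -> legal
(3,1): no bracket -> illegal
(3,2): no bracket -> illegal
(3,7): no bracket -> illegal
(4,2): no bracket -> illegal
(4,7): flips 1 -> legal
(5,4): no bracket -> illegal
(5,6): no bracket -> illegal
(5,7): no bracket -> illegal
(6,3): flips 1 -> legal
(6,6): flips 1 -> legal
(7,3): no bracket -> illegal
(7,4): no bracket -> illegal
(7,5): flips 1 -> legal
B mobility = 10
-- W to move --
(1,2): flips 1 -> legal
(1,3): flips 1 -> legal
(1,4): no bracket -> illegal
(2,4): flips 1 -> legal
(3,2): no bracket -> illegal
(4,2): flips 4 -> legal
(5,2): flips 1 -> legal
(5,4): flips 2 -> legal
(5,6): flips 1 -> legal
(6,2): flips 2 -> legal
(6,3): flips 2 -> legal
(6,6): flips 1 -> legal
(7,4): no bracket -> illegal
(7,5): flips 1 -> legal
(7,6): no bracket -> illegal
W mobility = 11

Answer: B=10 W=11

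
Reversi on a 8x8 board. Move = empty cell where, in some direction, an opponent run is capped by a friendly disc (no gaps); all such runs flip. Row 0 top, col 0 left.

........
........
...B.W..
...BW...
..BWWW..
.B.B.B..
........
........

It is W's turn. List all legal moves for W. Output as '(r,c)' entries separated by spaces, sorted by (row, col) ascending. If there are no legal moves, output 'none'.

Answer: (1,2) (1,3) (2,2) (3,2) (4,1) (6,2) (6,3) (6,5) (6,6)

Derivation:
(1,2): flips 1 -> legal
(1,3): flips 2 -> legal
(1,4): no bracket -> illegal
(2,2): flips 1 -> legal
(2,4): no bracket -> illegal
(3,1): no bracket -> illegal
(3,2): flips 1 -> legal
(4,0): no bracket -> illegal
(4,1): flips 1 -> legal
(4,6): no bracket -> illegal
(5,0): no bracket -> illegal
(5,2): no bracket -> illegal
(5,4): no bracket -> illegal
(5,6): no bracket -> illegal
(6,0): no bracket -> illegal
(6,1): no bracket -> illegal
(6,2): flips 1 -> legal
(6,3): flips 1 -> legal
(6,4): no bracket -> illegal
(6,5): flips 1 -> legal
(6,6): flips 1 -> legal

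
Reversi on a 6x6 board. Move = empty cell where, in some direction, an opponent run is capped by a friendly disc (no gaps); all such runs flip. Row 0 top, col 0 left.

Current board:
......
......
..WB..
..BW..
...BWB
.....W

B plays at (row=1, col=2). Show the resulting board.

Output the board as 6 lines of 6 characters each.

Answer: ......
..B...
..BB..
..BW..
...BWB
.....W

Derivation:
Place B at (1,2); scan 8 dirs for brackets.
Dir NW: first cell '.' (not opp) -> no flip
Dir N: first cell '.' (not opp) -> no flip
Dir NE: first cell '.' (not opp) -> no flip
Dir W: first cell '.' (not opp) -> no flip
Dir E: first cell '.' (not opp) -> no flip
Dir SW: first cell '.' (not opp) -> no flip
Dir S: opp run (2,2) capped by B -> flip
Dir SE: first cell 'B' (not opp) -> no flip
All flips: (2,2)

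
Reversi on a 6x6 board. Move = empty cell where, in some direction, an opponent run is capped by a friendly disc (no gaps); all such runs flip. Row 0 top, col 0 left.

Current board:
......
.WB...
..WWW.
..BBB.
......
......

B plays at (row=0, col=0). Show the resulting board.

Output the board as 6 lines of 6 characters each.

Answer: B.....
.BB...
..BWW.
..BBB.
......
......

Derivation:
Place B at (0,0); scan 8 dirs for brackets.
Dir NW: edge -> no flip
Dir N: edge -> no flip
Dir NE: edge -> no flip
Dir W: edge -> no flip
Dir E: first cell '.' (not opp) -> no flip
Dir SW: edge -> no flip
Dir S: first cell '.' (not opp) -> no flip
Dir SE: opp run (1,1) (2,2) capped by B -> flip
All flips: (1,1) (2,2)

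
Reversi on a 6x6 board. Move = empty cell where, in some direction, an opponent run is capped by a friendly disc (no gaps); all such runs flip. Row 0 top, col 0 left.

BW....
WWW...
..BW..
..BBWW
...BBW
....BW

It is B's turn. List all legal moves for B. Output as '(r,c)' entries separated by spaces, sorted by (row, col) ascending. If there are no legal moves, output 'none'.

(0,2): flips 2 -> legal
(0,3): no bracket -> illegal
(1,3): flips 1 -> legal
(1,4): flips 1 -> legal
(2,0): flips 1 -> legal
(2,1): no bracket -> illegal
(2,4): flips 2 -> legal
(2,5): flips 1 -> legal

Answer: (0,2) (1,3) (1,4) (2,0) (2,4) (2,5)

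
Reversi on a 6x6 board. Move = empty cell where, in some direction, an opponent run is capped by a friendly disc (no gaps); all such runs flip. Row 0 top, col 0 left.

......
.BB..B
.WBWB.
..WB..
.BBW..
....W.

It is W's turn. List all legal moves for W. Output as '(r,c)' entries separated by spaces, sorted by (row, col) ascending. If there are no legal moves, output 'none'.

Answer: (0,1) (0,2) (0,3) (2,5) (3,4) (4,0) (5,0) (5,2)

Derivation:
(0,0): no bracket -> illegal
(0,1): flips 2 -> legal
(0,2): flips 2 -> legal
(0,3): flips 1 -> legal
(0,4): no bracket -> illegal
(0,5): no bracket -> illegal
(1,0): no bracket -> illegal
(1,3): no bracket -> illegal
(1,4): no bracket -> illegal
(2,0): no bracket -> illegal
(2,5): flips 1 -> legal
(3,0): no bracket -> illegal
(3,1): no bracket -> illegal
(3,4): flips 1 -> legal
(3,5): no bracket -> illegal
(4,0): flips 2 -> legal
(4,4): no bracket -> illegal
(5,0): flips 1 -> legal
(5,1): no bracket -> illegal
(5,2): flips 1 -> legal
(5,3): no bracket -> illegal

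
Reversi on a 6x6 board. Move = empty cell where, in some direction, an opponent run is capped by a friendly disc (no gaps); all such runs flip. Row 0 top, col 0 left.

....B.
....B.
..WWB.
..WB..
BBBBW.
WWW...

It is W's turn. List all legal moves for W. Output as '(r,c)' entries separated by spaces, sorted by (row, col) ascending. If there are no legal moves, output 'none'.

(0,3): no bracket -> illegal
(0,5): flips 1 -> legal
(1,3): no bracket -> illegal
(1,5): flips 3 -> legal
(2,5): flips 1 -> legal
(3,0): flips 2 -> legal
(3,1): flips 1 -> legal
(3,4): flips 2 -> legal
(3,5): no bracket -> illegal
(5,3): flips 2 -> legal
(5,4): flips 1 -> legal

Answer: (0,5) (1,5) (2,5) (3,0) (3,1) (3,4) (5,3) (5,4)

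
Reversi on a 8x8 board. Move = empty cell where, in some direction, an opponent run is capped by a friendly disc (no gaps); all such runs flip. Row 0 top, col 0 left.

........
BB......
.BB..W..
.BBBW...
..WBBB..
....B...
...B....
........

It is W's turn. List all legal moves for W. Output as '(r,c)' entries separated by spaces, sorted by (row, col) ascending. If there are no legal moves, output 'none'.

Answer: (1,2) (2,0) (2,4) (3,0) (4,6) (5,2) (5,6) (6,4)

Derivation:
(0,0): no bracket -> illegal
(0,1): no bracket -> illegal
(0,2): no bracket -> illegal
(1,2): flips 2 -> legal
(1,3): no bracket -> illegal
(2,0): flips 1 -> legal
(2,3): no bracket -> illegal
(2,4): flips 1 -> legal
(3,0): flips 3 -> legal
(3,5): no bracket -> illegal
(3,6): no bracket -> illegal
(4,0): no bracket -> illegal
(4,1): no bracket -> illegal
(4,6): flips 3 -> legal
(5,2): flips 1 -> legal
(5,3): no bracket -> illegal
(5,5): no bracket -> illegal
(5,6): flips 1 -> legal
(6,2): no bracket -> illegal
(6,4): flips 2 -> legal
(6,5): no bracket -> illegal
(7,2): no bracket -> illegal
(7,3): no bracket -> illegal
(7,4): no bracket -> illegal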